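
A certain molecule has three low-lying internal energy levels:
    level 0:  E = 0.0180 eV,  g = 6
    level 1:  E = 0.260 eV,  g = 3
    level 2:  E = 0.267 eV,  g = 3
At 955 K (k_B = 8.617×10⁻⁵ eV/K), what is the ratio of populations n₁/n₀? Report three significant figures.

0.0264

k_BT = 8.617×10⁻⁵ × 955 K = 0.082292 eV.
n₁/n₀ = (g₁/g₀) exp[−(E₁−E₀)/kT] = (3/6) × exp(−(0.2420 eV)/(0.082292 eV)) = (3/6) × exp(-2.9407) = 0.0264.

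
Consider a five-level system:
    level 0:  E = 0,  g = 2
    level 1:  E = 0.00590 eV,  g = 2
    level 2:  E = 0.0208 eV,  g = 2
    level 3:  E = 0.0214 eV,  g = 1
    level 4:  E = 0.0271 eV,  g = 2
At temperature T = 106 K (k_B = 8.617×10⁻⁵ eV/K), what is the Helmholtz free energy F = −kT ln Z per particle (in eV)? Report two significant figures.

k_BT = 8.617×10⁻⁵ × 106 K = 0.009134 eV.
Eᵢ/kT = 0, 0.6459, 2.277, 2.343, 2.967.
Z = Σ gᵢe^(−Eᵢ/kT) = 2·e^(−0) + 2·e^(−0.6459) + 2·e^(−2.277) + 1·e^(−2.343) + 2·e^(−2.967) = 2.000 + 1.048 + 0.2052 + 0.09604 + 0.1029 = 3.452.
F = −kT ln Z = −0.009134 × ln(3.452) = −0.009134 × 1.239 = -0.011 eV.

-0.011 eV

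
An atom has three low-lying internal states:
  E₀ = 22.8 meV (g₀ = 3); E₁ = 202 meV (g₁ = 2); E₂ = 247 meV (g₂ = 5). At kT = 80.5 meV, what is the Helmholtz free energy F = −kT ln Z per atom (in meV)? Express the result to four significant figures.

Eᵢ/kT = 0.283230, 2.50932, 3.06832.
Z = Σ gᵢe^(−Eᵢ/kT) = 3·e^(−0.283230) + 2·e^(−2.50932) + 5·e^(−3.06832) = 2.26004 + 0.162647 + 0.232496 = 2.65518.
F = −kT ln Z = −80.5 × ln(2.65518) = −80.5 × 0.976512 = -78.61 meV.

-78.61 meV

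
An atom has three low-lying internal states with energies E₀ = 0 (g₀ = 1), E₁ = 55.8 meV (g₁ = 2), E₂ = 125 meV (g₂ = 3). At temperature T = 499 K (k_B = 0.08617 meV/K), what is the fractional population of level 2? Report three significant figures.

0.0958

k_BT = 0.08617 × 499 K = 42.999 meV.
Eᵢ/kT = 0, 1.2977, 2.9070.
Z = Σ gᵢe^(−Eᵢ/kT) = 1·e^(−0) + 2·e^(−1.2977) + 3·e^(−2.9070) = 1.0000 + 0.54632 + 0.16392 = 1.7102.
P₂ = g₂ e^(−E₂/kT) / Z = 0.16392/1.7102 = 0.0958.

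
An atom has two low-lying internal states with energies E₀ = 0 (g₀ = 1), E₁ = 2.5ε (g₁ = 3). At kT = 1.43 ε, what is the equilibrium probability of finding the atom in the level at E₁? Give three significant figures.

0.343

Eᵢ/kT = 0, 1.7483.
Z = Σ gᵢe^(−Eᵢ/kT) = 1·e^(−0) + 3·e^(−1.7483) = 1.0000 + 0.52221 = 1.5222.
P₁ = g₁ e^(−E₁/kT) / Z = 0.52221/1.5222 = 0.343.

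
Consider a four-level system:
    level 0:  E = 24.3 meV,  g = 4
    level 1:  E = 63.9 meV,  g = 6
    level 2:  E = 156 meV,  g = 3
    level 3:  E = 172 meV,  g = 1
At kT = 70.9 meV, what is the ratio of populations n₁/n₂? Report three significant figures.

7.33

n₁/n₂ = (g₁/g₂) exp[−(E₁−E₂)/kT] = (6/3) × exp(−(-92.1 meV)/(70.9 meV)) = (6/3) × exp(1.2990) = 7.33.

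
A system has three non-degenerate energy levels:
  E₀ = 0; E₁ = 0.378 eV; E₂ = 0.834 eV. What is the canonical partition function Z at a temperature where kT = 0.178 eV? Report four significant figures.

Z = 1.129

Eᵢ/kT = 0, 2.12360, 4.68539.
Z = Σ e^(−Eᵢ/kT) = e^(−0) + e^(−2.12360) + e^(−4.68539) = 1.00000 + 0.119600 + 0.00922913 = 1.12883.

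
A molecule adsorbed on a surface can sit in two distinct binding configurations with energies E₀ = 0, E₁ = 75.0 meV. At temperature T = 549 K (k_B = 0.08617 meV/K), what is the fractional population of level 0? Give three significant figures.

k_BT = 0.08617 × 549 K = 47.307 meV.
Eᵢ/kT = 0, 1.5854.
Z = Σ e^(−Eᵢ/kT) = e^(−0) + e^(−1.5854) = 1.0000 + 0.20487 = 1.2049.
P₀ = e^(−E₀/kT) / Z = 1.0000/1.2049 = 0.830.

0.830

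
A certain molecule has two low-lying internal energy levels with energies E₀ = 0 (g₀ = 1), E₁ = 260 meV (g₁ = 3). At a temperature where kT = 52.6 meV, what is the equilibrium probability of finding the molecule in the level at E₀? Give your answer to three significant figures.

0.979

Eᵢ/kT = 0, 4.9430.
Z = Σ gᵢe^(−Eᵢ/kT) = 1·e^(−0) + 3·e^(−4.9430) = 1.0000 + 0.021400 = 1.0214.
P₀ = g₀ e^(−E₀/kT) / Z = 1.0000/1.0214 = 0.979.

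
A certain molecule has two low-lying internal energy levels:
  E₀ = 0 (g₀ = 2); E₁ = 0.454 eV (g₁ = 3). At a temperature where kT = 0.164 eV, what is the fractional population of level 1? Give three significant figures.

0.0861

Eᵢ/kT = 0, 2.7683.
Z = Σ gᵢe^(−Eᵢ/kT) = 2·e^(−0) + 3·e^(−2.7683) = 2.0000 + 0.18831 = 2.1883.
P₁ = g₁ e^(−E₁/kT) / Z = 0.18831/2.1883 = 0.0861.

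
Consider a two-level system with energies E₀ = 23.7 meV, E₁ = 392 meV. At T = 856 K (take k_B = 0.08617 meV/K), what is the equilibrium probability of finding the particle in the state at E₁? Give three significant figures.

0.00674

k_BT = 0.08617 × 856 K = 73.762 meV.
Eᵢ/kT = 0.32130, 5.3144.
Z = Σ e^(−Eᵢ/kT) = e^(−0.32130) + e^(−5.3144) = 0.72521 + 0.0049202 = 0.73013.
P₁ = e^(−E₁/kT) / Z = 0.0049202/0.73013 = 0.00674.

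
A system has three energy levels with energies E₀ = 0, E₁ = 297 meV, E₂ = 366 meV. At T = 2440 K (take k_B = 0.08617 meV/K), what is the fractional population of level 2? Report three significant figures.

0.124

k_BT = 0.08617 × 2440 K = 210.25 meV.
Eᵢ/kT = 0, 1.4126, 1.7408.
Z = Σ e^(−Eᵢ/kT) = e^(−0) + e^(−1.4126) + e^(−1.7408) = 1.0000 + 0.24351 + 0.17538 = 1.4189.
P₂ = e^(−E₂/kT) / Z = 0.17538/1.4189 = 0.124.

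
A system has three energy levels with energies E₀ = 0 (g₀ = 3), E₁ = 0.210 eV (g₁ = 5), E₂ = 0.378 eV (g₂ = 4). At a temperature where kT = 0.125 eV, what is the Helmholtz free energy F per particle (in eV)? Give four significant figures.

Eᵢ/kT = 0, 1.68000, 3.02400.
Z = Σ gᵢe^(−Eᵢ/kT) = 3·e^(−0) + 5·e^(−1.68000) + 4·e^(−3.02400) = 3.00000 + 0.931870 + 0.194426 = 4.12630.
F = −kT ln Z = −0.125 × ln(4.12630) = −0.125 × 1.41738 = -0.1772 eV.

-0.1772 eV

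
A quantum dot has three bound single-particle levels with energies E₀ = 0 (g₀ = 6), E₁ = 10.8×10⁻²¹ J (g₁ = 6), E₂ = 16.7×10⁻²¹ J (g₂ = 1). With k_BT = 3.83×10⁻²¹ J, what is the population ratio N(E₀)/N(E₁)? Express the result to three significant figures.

16.8

n₀/n₁ = (g₀/g₁) exp[−(E₀−E₁)/kT] = (6/6) × exp(−(-10.8 ×10⁻²¹ J)/(3.83 ×10⁻²¹ J)) = (6/6) × exp(2.8198) = 16.8.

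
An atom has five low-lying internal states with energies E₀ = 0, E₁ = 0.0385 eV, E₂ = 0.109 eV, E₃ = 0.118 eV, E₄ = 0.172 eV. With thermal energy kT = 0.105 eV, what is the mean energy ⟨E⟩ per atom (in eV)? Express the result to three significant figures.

Eᵢ/kT = 0, 0.36667, 1.0381, 1.1238, 1.6381.
Z = Σ e^(−Eᵢ/kT) = e^(−0) + e^(−0.36667) + e^(−1.0381) + e^(−1.1238) + e^(−1.6381) = 1.0000 + 0.69304 + 0.35413 + 0.32504 + 0.19435 = 2.5666.
⟨E⟩ = Σ Eᵢ e^(−Eᵢ/kT) / Z = (0·1.0000 + 0.0385·0.69304 + 0.109·0.35413 + 0.118·0.32504 + 0.172·0.19435) / 2.5666 = 0.0534 eV.

0.0534 eV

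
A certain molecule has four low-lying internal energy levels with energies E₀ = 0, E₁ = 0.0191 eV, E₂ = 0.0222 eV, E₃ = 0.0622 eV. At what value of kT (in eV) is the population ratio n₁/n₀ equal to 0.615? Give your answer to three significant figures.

n₁/n₀ = exp[−(E₁−E₀)/kT] = 0.615.
⇒ (E₁−E₀)/kT = ln(1/0.615) = ln(1.6260) = 0.48612.
kT = 0.0191 eV / 0.48612 = 0.0393 eV.

0.0393 eV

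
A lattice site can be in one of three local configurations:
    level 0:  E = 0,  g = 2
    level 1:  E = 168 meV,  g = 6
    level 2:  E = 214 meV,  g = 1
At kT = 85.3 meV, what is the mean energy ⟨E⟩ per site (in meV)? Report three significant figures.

54.2 meV

Eᵢ/kT = 0, 1.9695, 2.5088.
Z = Σ gᵢe^(−Eᵢ/kT) = 2·e^(−0) + 6·e^(−1.9695) + 1·e^(−2.5088) = 2.0000 + 0.83716 + 0.081366 = 2.9185.
⟨E⟩ = Σ Eᵢ gᵢe^(−Eᵢ/kT) / Z = (0·2.0000 + 168·0.83716 + 214·0.081366) / 2.9185 = 54.2 meV.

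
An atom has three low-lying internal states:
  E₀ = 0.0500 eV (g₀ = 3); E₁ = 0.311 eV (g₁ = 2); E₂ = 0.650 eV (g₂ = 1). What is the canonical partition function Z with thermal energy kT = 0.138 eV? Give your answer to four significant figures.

Eᵢ/kT = 0.362319, 2.25362, 4.71014.
Z = Σ gᵢe^(−Eᵢ/kT) = 3·e^(−0.362319) + 2·e^(−2.25362) + 1·e^(−4.71014) = 2.08818 + 0.210037 + 0.00900352 = 2.30722.

Z = 2.307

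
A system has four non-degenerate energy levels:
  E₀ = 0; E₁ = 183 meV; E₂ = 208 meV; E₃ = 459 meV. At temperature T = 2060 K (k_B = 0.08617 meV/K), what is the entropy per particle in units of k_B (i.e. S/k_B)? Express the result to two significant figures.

k_BT = 0.08617 × 2060 K = 177.5 meV.
Eᵢ/kT = 0, 1.031, 1.172, 2.586.
Z = Σ e^(−Eᵢ/kT) = e^(−0) + e^(−1.031) + e^(−1.172) + e^(−2.586) = 1.000 + 0.3567 + 0.3097 + 0.07532 = 1.742.
⟨E⟩ = Σ EᵢPᵢ = 94.30 meV.
S/k_B = ln Z + ⟨E⟩/kT = ln(1.742) + 94.30/177.5 = 0.5550 + 0.5313 = 1.1.

1.1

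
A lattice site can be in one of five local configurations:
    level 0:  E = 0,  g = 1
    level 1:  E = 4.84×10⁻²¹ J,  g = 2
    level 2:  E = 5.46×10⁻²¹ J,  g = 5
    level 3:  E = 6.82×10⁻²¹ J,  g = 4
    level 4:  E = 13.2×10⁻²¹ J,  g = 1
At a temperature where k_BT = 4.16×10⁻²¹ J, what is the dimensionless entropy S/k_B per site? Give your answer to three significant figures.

Eᵢ/kT = 0, 1.1635, 1.3125, 1.6394, 3.1731.
Z = Σ gᵢe^(−Eᵢ/kT) = 1·e^(−0) + 2·e^(−1.1635) + 5·e^(−1.3125) + 4·e^(−1.6394) + 1·e^(−3.1731) = 1.0000 + 0.62478 + 1.3457 + 0.77639 + 0.041874 = 3.7887.
⟨E⟩ = Σ EᵢPᵢ = 4.2809 ×10⁻²¹ J.
S/k_B = ln Z + ⟨E⟩/kT = ln(3.7887) + 4.2809/4.16 = 1.3320 + 1.0291 = 2.36.

2.36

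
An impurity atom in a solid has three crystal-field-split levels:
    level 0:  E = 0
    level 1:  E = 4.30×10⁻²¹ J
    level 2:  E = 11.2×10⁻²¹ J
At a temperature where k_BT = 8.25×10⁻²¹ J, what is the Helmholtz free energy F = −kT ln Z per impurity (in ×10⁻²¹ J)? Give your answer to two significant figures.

Eᵢ/kT = 0, 0.5212, 1.358.
Z = Σ e^(−Eᵢ/kT) = e^(−0) + e^(−0.5212) + e^(−1.358) = 1.000 + 0.5938 + 0.2572 = 1.851.
F = −kT ln Z = −8.25 × ln(1.851) = −8.25 × 0.6157 = -5.1 ×10⁻²¹ J.

-5.1 ×10⁻²¹ J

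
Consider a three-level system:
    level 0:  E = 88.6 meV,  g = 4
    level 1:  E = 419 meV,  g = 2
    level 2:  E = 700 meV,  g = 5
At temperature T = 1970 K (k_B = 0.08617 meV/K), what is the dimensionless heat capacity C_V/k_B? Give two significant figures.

k_BT = 0.08617 × 1970 K = 169.8 meV.
Eᵢ/kT = 0.5218, 2.468, 4.122.
Z = Σ gᵢe^(−Eᵢ/kT) = 4·e^(−0.5218) + 2·e^(−2.468) + 5·e^(−4.122) = 2.374 + 0.1695 + 0.08106 = 2.625.
⟨E⟩ = 128.8 meV, ⟨E²⟩ = 33570 meV².
C_V/k_B = (⟨E²⟩ − ⟨E⟩²)/(kT)² = (33570 − 16590)/28830 = 0.59.

0.59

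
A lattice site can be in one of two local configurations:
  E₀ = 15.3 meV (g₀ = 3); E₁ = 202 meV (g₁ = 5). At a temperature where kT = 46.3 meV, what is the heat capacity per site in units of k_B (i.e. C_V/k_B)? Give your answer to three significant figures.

Eᵢ/kT = 0.33045, 4.3629.
Z = Σ gᵢe^(−Eᵢ/kT) = 3·e^(−0.33045) + 5·e^(−4.3629) = 2.1558 + 0.063707 = 2.2195.
⟨E⟩ = 20.659 meV, ⟨E²⟩ = 1398.6 meV².
C_V/k_B = (⟨E²⟩ − ⟨E⟩²)/(kT)² = (1398.6 − 426.79)/2143.7 = 0.453.

0.453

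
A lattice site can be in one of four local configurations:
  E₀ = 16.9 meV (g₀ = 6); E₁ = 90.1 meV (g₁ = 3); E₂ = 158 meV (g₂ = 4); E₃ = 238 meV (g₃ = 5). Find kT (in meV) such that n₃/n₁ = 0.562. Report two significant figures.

140 meV

n₃/n₁ = (g₃/g₁) exp[−(E₃−E₁)/kT] = 0.562.
⇒ (E₃−E₁)/kT = ln((5/3)/0.562) = ln(2.966) = 1.087.
kT = 147.9 meV / 1.087 = 140 meV.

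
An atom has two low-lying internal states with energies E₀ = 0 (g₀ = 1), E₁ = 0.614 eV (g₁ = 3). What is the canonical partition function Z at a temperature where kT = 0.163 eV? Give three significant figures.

Z = 1.07

Eᵢ/kT = 0, 3.7669.
Z = Σ gᵢe^(−Eᵢ/kT) = 1·e^(−0) + 3·e^(−3.7669) = 1.0000 + 0.069371 = 1.0694.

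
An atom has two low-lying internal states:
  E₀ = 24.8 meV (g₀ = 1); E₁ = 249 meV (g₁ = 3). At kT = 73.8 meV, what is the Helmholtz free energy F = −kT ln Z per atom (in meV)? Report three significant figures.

Eᵢ/kT = 0.33604, 3.3740.
Z = Σ gᵢe^(−Eᵢ/kT) = 1·e^(−0.33604) + 3·e^(−3.3740) = 0.71459 + 0.10276 = 0.81735.
F = −kT ln Z = −73.8 × ln(0.81735) = −73.8 × -0.20169 = 14.9 meV.

14.9 meV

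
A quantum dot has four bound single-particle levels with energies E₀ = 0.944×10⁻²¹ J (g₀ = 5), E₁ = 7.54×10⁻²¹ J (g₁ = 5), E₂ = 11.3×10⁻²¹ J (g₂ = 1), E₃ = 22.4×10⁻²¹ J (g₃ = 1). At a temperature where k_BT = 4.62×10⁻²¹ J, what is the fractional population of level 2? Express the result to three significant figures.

Eᵢ/kT = 0.20433, 1.6320, 2.4459, 4.8485.
Z = Σ gᵢe^(−Eᵢ/kT) = 5·e^(−0.20433) + 5·e^(−1.6320) + 1·e^(−2.4459) + 1·e^(−4.8485) = 4.0760 + 0.97769 + 0.086648 + 0.0078401 = 5.1482.
P₂ = g₂ e^(−E₂/kT) / Z = 0.086648/5.1482 = 0.0168.

0.0168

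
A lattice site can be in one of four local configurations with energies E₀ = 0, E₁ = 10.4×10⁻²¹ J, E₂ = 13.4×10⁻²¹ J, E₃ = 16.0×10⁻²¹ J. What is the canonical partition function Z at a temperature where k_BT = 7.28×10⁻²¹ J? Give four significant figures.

Eᵢ/kT = 0, 1.42857, 1.84066, 2.19780.
Z = Σ e^(−Eᵢ/kT) = e^(−0) + e^(−1.42857) + e^(−1.84066) + e^(−2.19780) = 1.00000 + 0.239651 + 0.158713 + 0.111047 = 1.50941.

Z = 1.509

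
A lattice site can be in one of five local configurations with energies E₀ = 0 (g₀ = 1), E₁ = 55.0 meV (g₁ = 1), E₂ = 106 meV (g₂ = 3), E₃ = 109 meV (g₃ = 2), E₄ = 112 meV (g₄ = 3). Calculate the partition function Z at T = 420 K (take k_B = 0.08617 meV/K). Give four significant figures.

Z = 1.613

k_BT = 0.08617 × 420 K = 36.1914 meV.
Eᵢ/kT = 0, 1.51970, 2.92887, 3.01177, 3.09466.
Z = Σ gᵢe^(−Eᵢ/kT) = 1·e^(−0) + 1·e^(−1.51970) + 3·e^(−2.92887) + 2·e^(−3.01177) + 3·e^(−3.09466) = 1.00000 + 0.218778 + 0.160372 + 0.0984090 + 0.135871 = 1.61343.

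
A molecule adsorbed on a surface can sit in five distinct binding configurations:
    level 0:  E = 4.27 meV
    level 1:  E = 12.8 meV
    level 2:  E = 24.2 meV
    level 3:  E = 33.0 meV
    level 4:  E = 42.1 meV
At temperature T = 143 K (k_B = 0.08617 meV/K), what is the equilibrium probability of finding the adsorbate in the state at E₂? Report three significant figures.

k_BT = 0.08617 × 143 K = 12.322 meV.
Eᵢ/kT = 0.34653, 1.0388, 1.9640, 2.6781, 3.4167.
Z = Σ e^(−Eᵢ/kT) = e^(−0.34653) + e^(−1.0388) + e^(−1.9640) + e^(−2.6781) + e^(−3.4167) = 0.70714 + 0.35388 + 0.14030 + 0.068694 + 0.032821 = 1.3028.
P₂ = e^(−E₂/kT) / Z = 0.14030/1.3028 = 0.108.

0.108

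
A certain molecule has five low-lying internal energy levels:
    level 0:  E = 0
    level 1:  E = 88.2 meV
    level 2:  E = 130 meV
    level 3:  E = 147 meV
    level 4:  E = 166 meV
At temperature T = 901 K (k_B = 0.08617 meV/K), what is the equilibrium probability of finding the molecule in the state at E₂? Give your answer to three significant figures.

0.105

k_BT = 0.08617 × 901 K = 77.639 meV.
Eᵢ/kT = 0, 1.1360, 1.6744, 1.8934, 2.1381.
Z = Σ e^(−Eᵢ/kT) = e^(−0) + e^(−1.1360) + e^(−1.6744) + e^(−1.8934) + e^(−2.1381) = 1.0000 + 0.32110 + 0.18742 + 0.15056 + 0.11788 = 1.7770.
P₂ = e^(−E₂/kT) / Z = 0.18742/1.7770 = 0.105.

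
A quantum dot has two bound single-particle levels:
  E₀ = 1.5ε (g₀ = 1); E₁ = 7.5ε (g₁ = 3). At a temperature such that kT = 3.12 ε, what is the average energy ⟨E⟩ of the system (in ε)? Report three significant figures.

Eᵢ/kT = 0.48077, 2.4038.
Z = Σ gᵢe^(−Eᵢ/kT) = 1·e^(−0.48077) + 3·e^(−2.4038) = 0.61831 + 0.27112 = 0.88943.
⟨E⟩ = Σ Eᵢ gᵢe^(−Eᵢ/kT) / Z = (1.5·0.61831 + 7.5·0.27112) / 0.88943 = 3.33 ε.

3.33 ε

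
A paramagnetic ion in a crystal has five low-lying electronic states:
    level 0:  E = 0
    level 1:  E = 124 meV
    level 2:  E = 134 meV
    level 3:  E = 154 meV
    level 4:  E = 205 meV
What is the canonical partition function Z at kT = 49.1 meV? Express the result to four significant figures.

Eᵢ/kT = 0, 2.52546, 2.72912, 3.13646, 4.17515.
Z = Σ e^(−Eᵢ/kT) = e^(−0) + e^(−2.52546) + e^(−2.72912) + e^(−3.13646) + e^(−4.17515) = 1.00000 + 0.0800215 + 0.0652767 + 0.0434363 + 0.0153729 = 1.20411.

Z = 1.204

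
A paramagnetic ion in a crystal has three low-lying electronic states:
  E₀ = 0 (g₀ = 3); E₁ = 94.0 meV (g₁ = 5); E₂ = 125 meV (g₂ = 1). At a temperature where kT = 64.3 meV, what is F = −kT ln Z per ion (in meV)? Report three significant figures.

Eᵢ/kT = 0, 1.4619, 1.9440.
Z = Σ gᵢe^(−Eᵢ/kT) = 3·e^(−0) + 5·e^(−1.4619) + 1·e^(−1.9440) = 3.0000 + 1.1590 + 0.14313 = 4.3021.
F = −kT ln Z = −64.3 × ln(4.3021) = −64.3 × 1.4591 = -93.8 meV.

-93.8 meV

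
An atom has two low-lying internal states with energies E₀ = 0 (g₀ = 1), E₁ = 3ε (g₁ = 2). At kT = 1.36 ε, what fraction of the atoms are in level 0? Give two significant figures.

0.82

Eᵢ/kT = 0, 2.206.
Z = Σ gᵢe^(−Eᵢ/kT) = 1·e^(−0) + 2·e^(−2.206) = 1.000 + 0.2203 = 1.220.
P₀ = g₀ e^(−E₀/kT) / Z = 1.000/1.220 = 0.82.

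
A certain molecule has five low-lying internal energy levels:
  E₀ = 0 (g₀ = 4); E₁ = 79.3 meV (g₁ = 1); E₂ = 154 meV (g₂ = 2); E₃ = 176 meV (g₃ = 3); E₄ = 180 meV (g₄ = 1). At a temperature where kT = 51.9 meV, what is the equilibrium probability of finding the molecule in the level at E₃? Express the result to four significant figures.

Eᵢ/kT = 0, 1.52794, 2.96724, 3.39114, 3.46821.
Z = Σ gᵢe^(−Eᵢ/kT) = 4·e^(−0) + 1·e^(−1.52794) + 2·e^(−2.96724) + 3·e^(−3.39114) + 1·e^(−3.46821) = 4.00000 + 0.216982 + 0.102890 + 0.101011 + 0.0311728 = 4.45206.
P₃ = g₃ e^(−E₃/kT) / Z = 0.101011/4.45206 = 0.02269.

0.02269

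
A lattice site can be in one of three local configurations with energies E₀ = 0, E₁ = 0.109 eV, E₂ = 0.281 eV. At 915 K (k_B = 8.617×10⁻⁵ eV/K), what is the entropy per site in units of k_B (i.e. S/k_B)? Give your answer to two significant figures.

k_BT = 8.617×10⁻⁵ × 915 K = 0.07885 eV.
Eᵢ/kT = 0, 1.382, 3.564.
Z = Σ e^(−Eᵢ/kT) = e^(−0) + e^(−1.382) + e^(−3.564) = 1.000 + 0.2511 + 0.02833 = 1.279.
⟨E⟩ = Σ EᵢPᵢ = 0.02762 eV.
S/k_B = ln Z + ⟨E⟩/kT = ln(1.279) + 0.02762/0.07885 = 0.2461 + 0.3503 = 0.60.

0.60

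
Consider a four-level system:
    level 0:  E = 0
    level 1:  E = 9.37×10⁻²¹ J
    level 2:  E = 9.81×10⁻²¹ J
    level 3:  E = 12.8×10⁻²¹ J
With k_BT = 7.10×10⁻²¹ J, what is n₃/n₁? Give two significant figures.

n₃/n₁ = exp[−(E₃−E₁)/kT] = exp(−(3.43 ×10⁻²¹ J)/(7.10 ×10⁻²¹ J)) = exp(-0.4831) = 0.62.

0.62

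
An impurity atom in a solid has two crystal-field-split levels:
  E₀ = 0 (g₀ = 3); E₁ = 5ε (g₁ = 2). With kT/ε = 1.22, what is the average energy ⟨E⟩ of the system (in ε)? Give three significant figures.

Eᵢ/kT = 0, 4.0984.
Z = Σ gᵢe^(−Eᵢ/kT) = 3·e^(−0) + 2·e^(−4.0984) = 3.0000 + 0.033198 = 3.0332.
⟨E⟩ = Σ Eᵢ gᵢe^(−Eᵢ/kT) / Z = (0·3.0000 + 5·0.033198) / 3.0332 = 0.0547 ε.

0.0547 ε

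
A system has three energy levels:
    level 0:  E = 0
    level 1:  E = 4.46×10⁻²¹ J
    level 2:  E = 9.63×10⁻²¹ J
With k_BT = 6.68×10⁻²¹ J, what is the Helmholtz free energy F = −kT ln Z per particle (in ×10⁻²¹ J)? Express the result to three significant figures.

-3.74 ×10⁻²¹ J

Eᵢ/kT = 0, 0.66766, 1.4416.
Z = Σ e^(−Eᵢ/kT) = e^(−0) + e^(−0.66766) + e^(−1.4416) = 1.0000 + 0.51291 + 0.23655 = 1.7495.
F = −kT ln Z = −6.68 × ln(1.7495) = −6.68 × 0.55933 = -3.74 ×10⁻²¹ J.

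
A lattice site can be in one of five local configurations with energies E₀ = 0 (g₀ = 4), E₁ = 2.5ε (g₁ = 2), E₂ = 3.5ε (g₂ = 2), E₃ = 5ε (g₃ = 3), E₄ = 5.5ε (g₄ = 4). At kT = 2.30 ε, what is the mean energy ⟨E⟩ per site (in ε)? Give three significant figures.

1.19 ε

Eᵢ/kT = 0, 1.0870, 1.5217, 2.1739, 2.3913.
Z = Σ gᵢe^(−Eᵢ/kT) = 4·e^(−0) + 2·e^(−1.0870) + 2·e^(−1.5217) + 3·e^(−2.1739) + 4·e^(−2.3913) = 4.0000 + 0.67445 + 0.43668 + 0.34120 + 0.36604 = 5.8184.
⟨E⟩ = Σ Eᵢ gᵢe^(−Eᵢ/kT) / Z = (0·4.0000 + 2.5·0.67445 + 3.5·0.43668 + 5·0.34120 + 5.5·0.36604) / 5.8184 = 1.19 ε.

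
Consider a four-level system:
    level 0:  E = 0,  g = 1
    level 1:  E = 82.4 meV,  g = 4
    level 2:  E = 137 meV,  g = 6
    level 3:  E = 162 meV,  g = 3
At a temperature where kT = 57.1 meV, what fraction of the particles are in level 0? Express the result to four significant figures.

0.3752

Eᵢ/kT = 0, 1.44308, 2.39930, 2.83713.
Z = Σ gᵢe^(−Eᵢ/kT) = 1·e^(−0) + 4·e^(−1.44308) + 6·e^(−2.39930) + 3·e^(−2.83713) = 1.00000 + 0.944797 + 0.544689 + 0.175781 = 2.66527.
P₀ = g₀ e^(−E₀/kT) / Z = 1.00000/2.66527 = 0.3752.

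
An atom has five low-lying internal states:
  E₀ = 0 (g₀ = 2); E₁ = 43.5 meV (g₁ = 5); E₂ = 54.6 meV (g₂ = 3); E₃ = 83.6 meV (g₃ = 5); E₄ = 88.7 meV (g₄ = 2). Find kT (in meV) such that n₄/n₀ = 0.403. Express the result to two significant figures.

98 meV

n₄/n₀ = (g₄/g₀) exp[−(E₄−E₀)/kT] = 0.403.
⇒ (E₄−E₀)/kT = ln((2/2)/0.403) = ln(2.481) = 0.9087.
kT = 88.7 meV / 0.9087 = 98 meV.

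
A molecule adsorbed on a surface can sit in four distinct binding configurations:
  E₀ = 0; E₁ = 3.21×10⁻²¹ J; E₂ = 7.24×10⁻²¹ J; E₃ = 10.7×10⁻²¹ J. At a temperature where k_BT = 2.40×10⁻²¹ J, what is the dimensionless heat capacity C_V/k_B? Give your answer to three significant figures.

0.693

Eᵢ/kT = 0, 1.3375, 3.0167, 4.4583.
Z = Σ e^(−Eᵢ/kT) = e^(−0) + e^(−1.3375) + e^(−3.0167) + e^(−4.4583) = 1.0000 + 0.26250 + 0.048963 + 0.011582 = 1.3230.
⟨E⟩ = 0.99852, ⟨E²⟩ = 4.9867.
C_V/k_B = (⟨E²⟩ − ⟨E⟩²)/(kT)² = (4.9867 − 0.99704)/5.7600 = 0.693.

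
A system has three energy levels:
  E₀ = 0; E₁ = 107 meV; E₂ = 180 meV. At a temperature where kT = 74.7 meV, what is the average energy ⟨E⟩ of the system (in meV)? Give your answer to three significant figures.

Eᵢ/kT = 0, 1.4324, 2.4096.
Z = Σ e^(−Eᵢ/kT) = e^(−0) + e^(−1.4324) + e^(−2.4096) = 1.0000 + 0.23874 + 0.089851 = 1.3286.
⟨E⟩ = Σ Eᵢ e^(−Eᵢ/kT) / Z = (0·1.0000 + 107·0.23874 + 180·0.089851) / 1.3286 = 31.4 meV.

31.4 meV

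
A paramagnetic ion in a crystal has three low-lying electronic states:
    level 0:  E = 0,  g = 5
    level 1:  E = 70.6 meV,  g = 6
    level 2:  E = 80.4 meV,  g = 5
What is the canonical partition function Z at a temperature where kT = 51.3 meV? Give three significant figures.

Eᵢ/kT = 0, 1.3762, 1.5673.
Z = Σ gᵢe^(−Eᵢ/kT) = 5·e^(−0) + 6·e^(−1.3762) + 5·e^(−1.5673) = 5.0000 + 1.5152 + 1.0430 = 7.5582.

Z = 7.56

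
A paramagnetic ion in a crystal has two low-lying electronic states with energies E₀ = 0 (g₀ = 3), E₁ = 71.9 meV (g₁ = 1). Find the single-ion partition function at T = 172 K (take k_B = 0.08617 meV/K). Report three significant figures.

Z = 3.01

k_BT = 0.08617 × 172 K = 14.821 meV.
Eᵢ/kT = 0, 4.8512.
Z = Σ gᵢe^(−Eᵢ/kT) = 3·e^(−0) + 1·e^(−4.8512) = 3.0000 + 0.0078190 = 3.0078.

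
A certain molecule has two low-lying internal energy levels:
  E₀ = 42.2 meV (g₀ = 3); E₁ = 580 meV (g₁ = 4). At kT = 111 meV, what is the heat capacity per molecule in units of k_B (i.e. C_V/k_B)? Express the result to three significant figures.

Eᵢ/kT = 0.38018, 5.2252.
Z = Σ gᵢe^(−Eᵢ/kT) = 3·e^(−0.38018) + 4·e^(−5.2252) = 2.0512 + 0.021517 = 2.0727.
⟨E⟩ = 47.783 meV, ⟨E²⟩ = 5254.6 meV².
C_V/k_B = (⟨E²⟩ − ⟨E⟩²)/(kT)² = (5254.6 − 2283.2)/12321 = 0.241.

0.241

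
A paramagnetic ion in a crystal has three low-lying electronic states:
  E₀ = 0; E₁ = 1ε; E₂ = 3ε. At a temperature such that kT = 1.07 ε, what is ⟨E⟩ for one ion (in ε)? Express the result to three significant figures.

0.395 ε

Eᵢ/kT = 0, 0.93458, 2.8037.
Z = Σ e^(−Eᵢ/kT) = e^(−0) + e^(−0.93458) + e^(−2.8037) = 1.0000 + 0.39275 + 0.060585 = 1.4533.
⟨E⟩ = Σ Eᵢ e^(−Eᵢ/kT) / Z = (0·1.0000 + 1·0.39275 + 3·0.060585) / 1.4533 = 0.395 ε.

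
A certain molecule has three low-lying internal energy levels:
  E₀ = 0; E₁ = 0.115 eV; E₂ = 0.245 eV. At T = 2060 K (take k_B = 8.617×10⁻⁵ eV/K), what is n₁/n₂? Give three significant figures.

2.08

k_BT = 8.617×10⁻⁵ × 2060 K = 0.17751 eV.
n₁/n₂ = exp[−(E₁−E₂)/kT] = exp(−(-0.130 eV)/(0.17751 eV)) = exp(0.73235) = 2.08.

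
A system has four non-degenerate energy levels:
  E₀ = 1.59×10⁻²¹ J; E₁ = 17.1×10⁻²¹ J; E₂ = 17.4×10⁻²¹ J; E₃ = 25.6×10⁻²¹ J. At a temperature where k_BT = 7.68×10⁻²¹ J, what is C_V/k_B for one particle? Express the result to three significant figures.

0.896

Eᵢ/kT = 0.20703, 2.2266, 2.2656, 3.3333.
Z = Σ e^(−Eᵢ/kT) = e^(−0.20703) + e^(−2.2266) + e^(−2.2656) + e^(−3.3333) = 0.81300 + 0.10789 + 0.10377 + 0.035675 = 1.0603.
⟨E⟩ = 5.5234, ⟨E²⟩ = 83.373.
C_V/k_B = (⟨E²⟩ − ⟨E⟩²)/(kT)² = (83.373 − 30.508)/58.982 = 0.896.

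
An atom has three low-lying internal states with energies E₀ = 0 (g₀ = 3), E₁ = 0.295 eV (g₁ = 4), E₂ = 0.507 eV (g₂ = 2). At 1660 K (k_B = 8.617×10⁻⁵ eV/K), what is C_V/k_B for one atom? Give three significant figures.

0.687

k_BT = 8.617×10⁻⁵ × 1660 K = 0.14304 eV.
Eᵢ/kT = 0, 2.0624, 3.5445.
Z = Σ gᵢe^(−Eᵢ/kT) = 3·e^(−0) + 4·e^(−2.0624) + 2·e^(−3.5445) = 3.0000 + 0.50859 + 0.057766 = 3.5664.
⟨E⟩ = 0.050281 eV, ⟨E²⟩ = 0.016574 eV².
C_V/k_B = (⟨E²⟩ − ⟨E⟩²)/(kT)² = (0.016574 − 0.0025282)/0.020460 = 0.687.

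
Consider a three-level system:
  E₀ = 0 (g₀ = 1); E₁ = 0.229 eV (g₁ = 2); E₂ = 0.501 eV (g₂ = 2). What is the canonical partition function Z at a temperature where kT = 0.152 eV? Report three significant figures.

Eᵢ/kT = 0, 1.5066, 3.2961.
Z = Σ gᵢe^(−Eᵢ/kT) = 1·e^(−0) + 2·e^(−1.5066) + 2·e^(−3.2961) = 1.0000 + 0.44332 + 0.074055 = 1.5174.

Z = 1.52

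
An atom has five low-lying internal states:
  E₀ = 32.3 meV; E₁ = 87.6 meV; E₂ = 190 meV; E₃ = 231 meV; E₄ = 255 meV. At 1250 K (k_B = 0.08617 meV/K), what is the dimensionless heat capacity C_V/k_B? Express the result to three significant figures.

0.498

k_BT = 0.08617 × 1250 K = 107.71 meV.
Eᵢ/kT = 0.29988, 0.81329, 1.7640, 2.1446, 2.3675.
Z = Σ e^(−Eᵢ/kT) = e^(−0.29988) + e^(−0.81329) + e^(−1.7640) + e^(−2.1446) + e^(−2.3675) = 0.74091 + 0.44340 + 0.17136 + 0.11711 + 0.093715 = 1.5665.
⟨E⟩ = 93.381 meV, ⟨E²⟩ = 14494 meV².
C_V/k_B = (⟨E²⟩ − ⟨E⟩²)/(kT)² = (14494 − 8720.0)/11601 = 0.498.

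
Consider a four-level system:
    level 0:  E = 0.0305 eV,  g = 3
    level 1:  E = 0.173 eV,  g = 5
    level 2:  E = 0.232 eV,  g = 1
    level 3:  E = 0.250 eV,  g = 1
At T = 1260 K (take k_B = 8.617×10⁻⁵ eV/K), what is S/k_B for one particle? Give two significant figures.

2.0

k_BT = 8.617×10⁻⁵ × 1260 K = 0.1086 eV.
Eᵢ/kT = 0.2808, 1.593, 2.136, 2.302.
Z = Σ gᵢe^(−Eᵢ/kT) = 3·e^(−0.2808) + 5·e^(−1.593) + 1·e^(−2.136) + 1·e^(−2.302) = 2.266 + 1.017 + 0.1181 + 0.1001 = 3.501.
⟨E⟩ = Σ EᵢPᵢ = 0.08497 eV.
S/k_B = ln Z + ⟨E⟩/kT = ln(3.501) + 0.08497/0.1086 = 1.253 + 0.7824 = 2.0.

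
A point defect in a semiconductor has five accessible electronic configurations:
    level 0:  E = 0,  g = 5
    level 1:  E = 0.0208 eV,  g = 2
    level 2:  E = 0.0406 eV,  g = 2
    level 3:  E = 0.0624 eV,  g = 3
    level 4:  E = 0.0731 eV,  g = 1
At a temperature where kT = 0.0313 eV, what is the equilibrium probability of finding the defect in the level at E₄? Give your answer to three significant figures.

Eᵢ/kT = 0, 0.66454, 1.2971, 1.9936, 2.3355.
Z = Σ gᵢe^(−Eᵢ/kT) = 5·e^(−0) + 2·e^(−0.66454) + 2·e^(−1.2971) + 3·e^(−1.9936) + 1·e^(−2.3355) = 5.0000 + 1.0290 + 0.54665 + 0.40861 + 0.096762 = 7.0810.
P₄ = g₄ e^(−E₄/kT) / Z = 0.096762/7.0810 = 0.0137.

0.0137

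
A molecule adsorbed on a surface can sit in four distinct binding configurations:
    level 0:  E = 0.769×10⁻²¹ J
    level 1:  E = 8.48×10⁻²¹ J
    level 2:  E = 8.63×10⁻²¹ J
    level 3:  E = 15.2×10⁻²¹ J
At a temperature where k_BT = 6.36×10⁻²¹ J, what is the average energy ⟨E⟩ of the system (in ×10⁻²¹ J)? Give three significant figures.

Eᵢ/kT = 0.12091, 1.3333, 1.3569, 2.3899.
Z = Σ e^(−Eᵢ/kT) = e^(−0.12091) + e^(−1.3333) + e^(−1.3569) + e^(−2.3899) = 0.88611 + 0.26361 + 0.25746 + 0.091639 = 1.4988.
⟨E⟩ = Σ Eᵢ e^(−Eᵢ/kT) / Z = (0.769·0.88611 + 8.48·0.26361 + 8.63·0.25746 + 15.2·0.091639) / 1.4988 = 4.36 ×10⁻²¹ J.

4.36 ×10⁻²¹ J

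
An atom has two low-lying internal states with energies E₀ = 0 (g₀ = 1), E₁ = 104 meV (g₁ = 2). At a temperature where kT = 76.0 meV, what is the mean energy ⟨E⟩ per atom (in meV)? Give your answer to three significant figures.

Eᵢ/kT = 0, 1.3684.
Z = Σ gᵢe^(−Eᵢ/kT) = 1·e^(−0) + 2·e^(−1.3684) = 1.0000 + 0.50903 = 1.5090.
⟨E⟩ = Σ Eᵢ gᵢe^(−Eᵢ/kT) / Z = (0·1.0000 + 104·0.50903) / 1.5090 = 35.1 meV.

35.1 meV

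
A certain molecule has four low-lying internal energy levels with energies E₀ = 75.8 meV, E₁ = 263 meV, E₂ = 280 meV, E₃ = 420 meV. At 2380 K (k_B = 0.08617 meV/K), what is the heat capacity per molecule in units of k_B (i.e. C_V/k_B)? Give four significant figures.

k_BT = 0.08617 × 2380 K = 205.085 meV.
Eᵢ/kT = 0.369603, 1.28240, 1.36529, 2.04793.
Z = Σ e^(−Eᵢ/kT) = e^(−0.369603) + e^(−1.28240) + e^(−1.36529) + e^(−2.04793) = 0.691009 + 0.277371 + 0.255307 + 0.129002 = 1.35269.
⟨E⟩ = 185.552 meV, ⟨E²⟩ = 48738.3 meV².
C_V/k_B = (⟨E²⟩ − ⟨E⟩²)/(kT)² = (48738.3 − 34429.5)/42059.9 = 0.3402.

0.3402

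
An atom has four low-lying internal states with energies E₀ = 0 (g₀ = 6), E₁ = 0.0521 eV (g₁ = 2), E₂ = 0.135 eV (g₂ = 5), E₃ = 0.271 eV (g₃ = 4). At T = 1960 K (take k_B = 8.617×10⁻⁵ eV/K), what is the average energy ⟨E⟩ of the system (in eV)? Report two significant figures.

0.057 eV

k_BT = 8.617×10⁻⁵ × 1960 K = 0.1689 eV.
Eᵢ/kT = 0, 0.3085, 0.7993, 1.604.
Z = Σ gᵢe^(−Eᵢ/kT) = 6·e^(−0) + 2·e^(−0.3085) + 5·e^(−0.7993) + 4·e^(−1.604) = 6.000 + 1.469 + 2.248 + 0.8044 = 10.52.
⟨E⟩ = Σ Eᵢ gᵢe^(−Eᵢ/kT) / Z = (0·6.000 + 0.0521·1.469 + 0.135·2.248 + 0.271·0.8044) / 10.52 = 0.057 eV.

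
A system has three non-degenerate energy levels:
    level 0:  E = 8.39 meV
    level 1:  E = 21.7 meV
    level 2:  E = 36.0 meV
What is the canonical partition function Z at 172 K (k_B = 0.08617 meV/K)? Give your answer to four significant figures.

Z = 0.8872

k_BT = 0.08617 × 172 K = 14.8212 meV.
Eᵢ/kT = 0.566081, 1.46412, 2.42895.
Z = Σ e^(−Eᵢ/kT) = e^(−0.566081) + e^(−1.46412) + e^(−2.42895) = 0.567746 + 0.231281 + 0.0881293 = 0.887156.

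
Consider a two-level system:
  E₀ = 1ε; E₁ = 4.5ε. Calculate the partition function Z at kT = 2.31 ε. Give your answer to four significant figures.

Eᵢ/kT = 0.432900, 1.94805.
Z = Σ e^(−Eᵢ/kT) = e^(−0.432900) + e^(−1.94805) = 0.648625 + 0.142552 = 0.791177.

Z = 0.7912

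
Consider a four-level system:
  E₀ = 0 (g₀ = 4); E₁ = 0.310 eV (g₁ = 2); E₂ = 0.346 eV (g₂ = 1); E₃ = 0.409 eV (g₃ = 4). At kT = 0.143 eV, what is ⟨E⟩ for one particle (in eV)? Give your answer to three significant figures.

Eᵢ/kT = 0, 2.1678, 2.4196, 2.8601.
Z = Σ gᵢe^(−Eᵢ/kT) = 4·e^(−0) + 2·e^(−2.1678) + 1·e^(−2.4196) + 4·e^(−2.8601) = 4.0000 + 0.22886 + 0.088957 + 0.22905 = 4.5469.
⟨E⟩ = Σ Eᵢ gᵢe^(−Eᵢ/kT) / Z = (0·4.0000 + 0.310·0.22886 + 0.346·0.088957 + 0.409·0.22905) / 4.5469 = 0.0430 eV.

0.0430 eV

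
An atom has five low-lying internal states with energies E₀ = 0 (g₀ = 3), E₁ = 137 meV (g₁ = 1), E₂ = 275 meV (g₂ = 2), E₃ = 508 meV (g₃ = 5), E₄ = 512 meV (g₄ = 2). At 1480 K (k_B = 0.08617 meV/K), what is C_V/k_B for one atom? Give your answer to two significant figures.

k_BT = 0.08617 × 1480 K = 127.5 meV.
Eᵢ/kT = 0, 1.075, 2.157, 3.984, 4.016.
Z = Σ gᵢe^(−Eᵢ/kT) = 3·e^(−0) + 1·e^(−1.075) + 2·e^(−2.157) + 5·e^(−3.984) + 2·e^(−4.016) = 3.000 + 0.3413 + 0.2313 + 0.09306 + 0.03605 = 3.702.
⟨E⟩ = 47.57 meV, ⟨E²⟩ = 15500 meV².
C_V/k_B = (⟨E²⟩ − ⟨E⟩²)/(kT)² = (15500 − 2263)/16260 = 0.81.

0.81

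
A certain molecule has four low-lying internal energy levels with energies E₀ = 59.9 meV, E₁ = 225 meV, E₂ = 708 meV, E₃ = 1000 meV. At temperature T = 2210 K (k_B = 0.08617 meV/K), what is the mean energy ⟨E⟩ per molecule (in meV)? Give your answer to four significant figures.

126.8 meV

k_BT = 0.08617 × 2210 K = 190.436 meV.
Eᵢ/kT = 0.314541, 1.18150, 3.71778, 5.25111.
Z = Σ e^(−Eᵢ/kT) = e^(−0.314541) + e^(−1.18150) + e^(−3.71778) + e^(−5.25111) = 0.730124 + 0.306818 + 0.0242878 + 0.00524170 = 1.06647.
⟨E⟩ = Σ Eᵢ e^(−Eᵢ/kT) / Z = (59.9·0.730124 + 225·0.306818 + 708·0.0242878 + 1000·0.00524170) / 1.06647 = 126.8 meV.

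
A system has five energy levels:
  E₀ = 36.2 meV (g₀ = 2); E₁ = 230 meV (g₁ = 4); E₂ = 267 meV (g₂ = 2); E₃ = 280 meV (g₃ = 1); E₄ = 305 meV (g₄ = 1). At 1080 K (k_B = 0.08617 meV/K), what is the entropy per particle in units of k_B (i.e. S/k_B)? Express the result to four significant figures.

1.674

k_BT = 0.08617 × 1080 K = 93.0636 meV.
Eᵢ/kT = 0.388981, 2.47143, 2.86901, 3.00870, 3.27733.
Z = Σ gᵢe^(−Eᵢ/kT) = 2·e^(−0.388981) + 4·e^(−2.47143) + 2·e^(−2.86901) + 1·e^(−3.00870) + 1·e^(−3.27733) = 1.35549 + 0.337856 + 0.113510 + 0.0493558 + 0.0377289 = 1.89394.
⟨E⟩ = Σ EᵢPᵢ = 96.3123 meV.
S/k_B = ln Z + ⟨E⟩/kT = ln(1.89394) + 96.3123/93.0636 = 0.638659 + 1.03491 = 1.674.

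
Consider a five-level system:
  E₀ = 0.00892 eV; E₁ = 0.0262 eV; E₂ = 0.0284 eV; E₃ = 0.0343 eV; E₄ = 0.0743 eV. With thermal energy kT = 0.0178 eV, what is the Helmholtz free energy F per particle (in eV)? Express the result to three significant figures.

-0.00323 eV

Eᵢ/kT = 0.50112, 1.4719, 1.5955, 1.9270, 4.1742.
Z = Σ e^(−Eᵢ/kT) = e^(−0.50112) + e^(−1.4719) + e^(−1.5955) + e^(−1.9270) + e^(−4.1742) = 0.60585 + 0.22949 + 0.20281 + 0.14558 + 0.015387 = 1.1991.
F = −kT ln Z = −0.0178 × ln(1.1991) = −0.0178 × 0.18157 = -0.00323 eV.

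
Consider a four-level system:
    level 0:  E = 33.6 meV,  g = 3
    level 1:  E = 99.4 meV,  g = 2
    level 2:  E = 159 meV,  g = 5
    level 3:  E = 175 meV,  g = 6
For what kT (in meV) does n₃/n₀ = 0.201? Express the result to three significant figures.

n₃/n₀ = (g₃/g₀) exp[−(E₃−E₀)/kT] = 0.201.
⇒ (E₃−E₀)/kT = ln((6/3)/0.201) = ln(9.9502) = 2.2976.
kT = 141.4 meV / 2.2976 = 61.5 meV.

61.5 meV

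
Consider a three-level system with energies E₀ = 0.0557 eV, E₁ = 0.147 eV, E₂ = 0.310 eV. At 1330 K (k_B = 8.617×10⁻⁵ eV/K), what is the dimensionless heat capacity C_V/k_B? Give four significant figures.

0.3785

k_BT = 8.617×10⁻⁵ × 1330 K = 0.114606 eV.
Eᵢ/kT = 0.486013, 1.28266, 2.70492.
Z = Σ e^(−Eᵢ/kT) = e^(−0.486013) + e^(−1.28266) + e^(−2.70492) = 0.615074 + 0.277299 + 0.0668757 = 0.959249.
⟨E⟩ = 0.0998219 eV, ⟨E²⟩ = 0.0149358 eV².
C_V/k_B = (⟨E²⟩ − ⟨E⟩²)/(kT)² = (0.0149358 − 0.00996441)/0.0131345 = 0.3785.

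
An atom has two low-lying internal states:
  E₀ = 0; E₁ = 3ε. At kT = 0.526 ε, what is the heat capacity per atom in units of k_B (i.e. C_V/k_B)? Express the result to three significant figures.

Eᵢ/kT = 0, 5.7034.
Z = Σ e^(−Eᵢ/kT) = e^(−0) + e^(−5.7034) = 1.0000 + 0.0033346 = 1.0033.
⟨E⟩ = 0.0099709 ε, ⟨E²⟩ = 0.029913 ε².
C_V/k_B = (⟨E²⟩ − ⟨E⟩²)/(kT)² = (0.029913 − 0.000099419)/0.27668 = 0.108.

0.108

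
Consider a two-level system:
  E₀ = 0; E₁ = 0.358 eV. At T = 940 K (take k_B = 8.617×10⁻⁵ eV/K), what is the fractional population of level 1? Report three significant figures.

k_BT = 8.617×10⁻⁵ × 940 K = 0.081000 eV.
Eᵢ/kT = 0, 4.4198.
Z = Σ e^(−Eᵢ/kT) = e^(−0) + e^(−4.4198) = 1.0000 + 0.012037 = 1.0120.
P₁ = e^(−E₁/kT) / Z = 0.012037/1.0120 = 0.0119.

0.0119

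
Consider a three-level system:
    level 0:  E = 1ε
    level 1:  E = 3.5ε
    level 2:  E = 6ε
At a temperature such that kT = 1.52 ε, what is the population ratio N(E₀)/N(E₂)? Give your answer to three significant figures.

n₀/n₂ = exp[−(E₀−E₂)/kT] = exp(−(-5ε)/(1.52ε)) = exp(3.2895) = 26.8.

26.8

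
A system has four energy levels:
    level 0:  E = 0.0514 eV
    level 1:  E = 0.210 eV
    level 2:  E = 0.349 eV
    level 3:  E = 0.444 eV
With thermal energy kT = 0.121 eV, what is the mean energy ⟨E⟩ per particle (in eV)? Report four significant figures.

0.1113 eV

Eᵢ/kT = 0.424793, 1.73554, 2.88430, 3.66942.
Z = Σ e^(−Eᵢ/kT) = e^(−0.424793) + e^(−1.73554) + e^(−2.88430) + e^(−3.66942) = 0.653905 + 0.176305 + 0.0558939 + 0.0254913 = 0.911595.
⟨E⟩ = Σ Eᵢ e^(−Eᵢ/kT) / Z = (0.0514·0.653905 + 0.210·0.176305 + 0.349·0.0558939 + 0.444·0.0254913) / 0.911595 = 0.1113 eV.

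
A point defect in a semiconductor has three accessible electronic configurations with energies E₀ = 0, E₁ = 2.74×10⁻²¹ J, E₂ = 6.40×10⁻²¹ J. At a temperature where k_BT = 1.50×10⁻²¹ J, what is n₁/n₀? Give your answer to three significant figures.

n₁/n₀ = exp[−(E₁−E₀)/kT] = exp(−(2.74 ×10⁻²¹ J)/(1.50 ×10⁻²¹ J)) = exp(-1.8267) = 0.161.

0.161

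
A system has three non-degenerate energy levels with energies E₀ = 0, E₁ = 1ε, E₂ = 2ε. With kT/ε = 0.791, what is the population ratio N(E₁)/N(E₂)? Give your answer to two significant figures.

n₁/n₂ = exp[−(E₁−E₂)/kT] = exp(−(-1ε)/(0.791ε)) = exp(1.264) = 3.5.

3.5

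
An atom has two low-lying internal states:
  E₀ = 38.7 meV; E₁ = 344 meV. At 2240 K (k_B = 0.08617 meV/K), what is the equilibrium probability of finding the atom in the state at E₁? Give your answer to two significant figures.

0.17

k_BT = 0.08617 × 2240 K = 193.0 meV.
Eᵢ/kT = 0.2005, 1.782.
Z = Σ e^(−Eᵢ/kT) = e^(−0.2005) + e^(−1.782) = 0.8183 + 0.1683 = 0.9866.
P₁ = e^(−E₁/kT) / Z = 0.1683/0.9866 = 0.17.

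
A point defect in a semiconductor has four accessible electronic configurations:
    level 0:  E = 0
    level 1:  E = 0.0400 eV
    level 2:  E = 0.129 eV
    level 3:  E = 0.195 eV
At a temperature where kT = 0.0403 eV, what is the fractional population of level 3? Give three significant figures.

0.00558

Eᵢ/kT = 0, 0.99256, 3.2010, 4.8387.
Z = Σ e^(−Eᵢ/kT) = e^(−0) + e^(−0.99256) + e^(−3.2010) + e^(−4.8387) = 1.0000 + 0.37063 + 0.040721 + 0.0079173 = 1.4193.
P₃ = e^(−E₃/kT) / Z = 0.0079173/1.4193 = 0.00558.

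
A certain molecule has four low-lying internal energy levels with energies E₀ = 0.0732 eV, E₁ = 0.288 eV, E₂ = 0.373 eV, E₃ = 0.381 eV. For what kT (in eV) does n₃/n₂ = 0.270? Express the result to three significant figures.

0.00611 eV

n₃/n₂ = exp[−(E₃−E₂)/kT] = 0.270.
⇒ (E₃−E₂)/kT = ln(1/0.270) = ln(3.7037) = 1.3093.
kT = 0.008 eV / 1.3093 = 0.00611 eV.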